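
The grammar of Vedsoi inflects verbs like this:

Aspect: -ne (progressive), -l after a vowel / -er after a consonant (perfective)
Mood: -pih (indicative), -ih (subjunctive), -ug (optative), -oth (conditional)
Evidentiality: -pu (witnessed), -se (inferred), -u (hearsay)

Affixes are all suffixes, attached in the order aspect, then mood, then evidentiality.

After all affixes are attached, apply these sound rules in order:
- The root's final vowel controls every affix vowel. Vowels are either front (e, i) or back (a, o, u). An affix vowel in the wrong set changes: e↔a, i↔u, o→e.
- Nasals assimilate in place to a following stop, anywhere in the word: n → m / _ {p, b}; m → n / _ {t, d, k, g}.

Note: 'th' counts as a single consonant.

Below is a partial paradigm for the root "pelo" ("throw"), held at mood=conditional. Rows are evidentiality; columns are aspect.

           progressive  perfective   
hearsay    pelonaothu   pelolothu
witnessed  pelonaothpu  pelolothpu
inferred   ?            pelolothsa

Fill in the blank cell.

Attach aspect progressive -ne → pelone.
Attach mood conditional -oth → peloneoth.
Attach evidentiality inferred -se → peloneothse.
Apply vowel harmony: peloneothse → pelonaothsa.
Nasal assimilation: no change.

pelonaothsa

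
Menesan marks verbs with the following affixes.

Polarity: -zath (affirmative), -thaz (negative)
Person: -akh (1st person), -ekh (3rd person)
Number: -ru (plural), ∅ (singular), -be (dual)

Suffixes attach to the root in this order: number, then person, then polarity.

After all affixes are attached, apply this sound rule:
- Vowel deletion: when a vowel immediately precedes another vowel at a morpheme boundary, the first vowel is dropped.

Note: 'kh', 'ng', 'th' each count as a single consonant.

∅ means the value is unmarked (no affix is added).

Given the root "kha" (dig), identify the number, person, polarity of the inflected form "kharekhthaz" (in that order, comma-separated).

Segment: kha-ru-ekh-thaz.
number: -ru → plural.
person: -ekh → 3rd person.
polarity: -thaz → negative.

plural, 3rd person, negative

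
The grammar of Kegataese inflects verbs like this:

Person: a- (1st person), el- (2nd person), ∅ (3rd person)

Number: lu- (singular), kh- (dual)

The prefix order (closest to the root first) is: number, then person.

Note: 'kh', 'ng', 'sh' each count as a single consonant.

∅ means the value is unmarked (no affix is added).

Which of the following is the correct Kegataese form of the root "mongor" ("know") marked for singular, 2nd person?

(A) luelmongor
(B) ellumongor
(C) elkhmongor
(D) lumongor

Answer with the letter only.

Attach number singular lu- → lumongor.
Attach person 2nd person el- → ellumongor.
So the correct form is ellumongor, option (B).
(D) lumongor is wrong: it uses 3rd person instead of 2nd person for person.
(C) elkhmongor is wrong: it uses dual instead of singular for number.
(A) luelmongor is wrong: it has the affixes in the wrong order.

B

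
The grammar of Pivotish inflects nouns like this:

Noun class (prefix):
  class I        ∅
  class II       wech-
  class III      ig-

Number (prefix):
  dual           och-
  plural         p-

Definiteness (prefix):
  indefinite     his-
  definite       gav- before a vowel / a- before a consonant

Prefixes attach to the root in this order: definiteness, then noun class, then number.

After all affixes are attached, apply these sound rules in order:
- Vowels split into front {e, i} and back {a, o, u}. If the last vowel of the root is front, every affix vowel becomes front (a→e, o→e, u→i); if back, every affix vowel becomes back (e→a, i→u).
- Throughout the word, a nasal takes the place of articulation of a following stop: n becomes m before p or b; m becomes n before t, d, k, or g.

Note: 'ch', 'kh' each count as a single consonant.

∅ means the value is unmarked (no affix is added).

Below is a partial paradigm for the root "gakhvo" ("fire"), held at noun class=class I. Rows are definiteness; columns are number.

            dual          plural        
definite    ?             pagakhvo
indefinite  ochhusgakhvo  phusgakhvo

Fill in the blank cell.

ochagakhvo

Attach definiteness definite a- (before consonant 'g') → agakhvo.
noun class = class I: zero marking, form stays agakhvo.
Attach number dual och- → ochagakhvo.
Vowel harmony: no change.
Nasal assimilation: no change.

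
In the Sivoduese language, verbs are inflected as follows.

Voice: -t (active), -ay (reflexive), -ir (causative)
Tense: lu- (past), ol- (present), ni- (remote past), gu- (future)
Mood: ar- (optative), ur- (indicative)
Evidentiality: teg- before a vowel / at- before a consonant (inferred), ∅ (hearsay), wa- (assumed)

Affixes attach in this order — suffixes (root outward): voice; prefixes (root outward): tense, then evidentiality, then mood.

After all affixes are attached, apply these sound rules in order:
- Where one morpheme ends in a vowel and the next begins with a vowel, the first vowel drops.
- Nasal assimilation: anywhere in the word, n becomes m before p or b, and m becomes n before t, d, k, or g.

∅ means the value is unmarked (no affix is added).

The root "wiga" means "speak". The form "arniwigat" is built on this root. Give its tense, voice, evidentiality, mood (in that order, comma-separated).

remote past, active, hearsay, optative

Segment: ar-ni-wiga-t.
tense: ni- → remote past.
voice: -t → active.
evidentiality: ∅ → hearsay.
mood: ar- → optative.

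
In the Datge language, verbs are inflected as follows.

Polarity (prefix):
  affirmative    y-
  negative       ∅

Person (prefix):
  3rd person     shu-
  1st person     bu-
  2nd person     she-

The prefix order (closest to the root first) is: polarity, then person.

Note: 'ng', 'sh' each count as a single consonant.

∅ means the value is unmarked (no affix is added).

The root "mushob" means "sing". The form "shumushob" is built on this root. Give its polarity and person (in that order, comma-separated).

Segment: shu-mushob.
polarity: ∅ → negative.
person: shu- → 3rd person.

negative, 3rd person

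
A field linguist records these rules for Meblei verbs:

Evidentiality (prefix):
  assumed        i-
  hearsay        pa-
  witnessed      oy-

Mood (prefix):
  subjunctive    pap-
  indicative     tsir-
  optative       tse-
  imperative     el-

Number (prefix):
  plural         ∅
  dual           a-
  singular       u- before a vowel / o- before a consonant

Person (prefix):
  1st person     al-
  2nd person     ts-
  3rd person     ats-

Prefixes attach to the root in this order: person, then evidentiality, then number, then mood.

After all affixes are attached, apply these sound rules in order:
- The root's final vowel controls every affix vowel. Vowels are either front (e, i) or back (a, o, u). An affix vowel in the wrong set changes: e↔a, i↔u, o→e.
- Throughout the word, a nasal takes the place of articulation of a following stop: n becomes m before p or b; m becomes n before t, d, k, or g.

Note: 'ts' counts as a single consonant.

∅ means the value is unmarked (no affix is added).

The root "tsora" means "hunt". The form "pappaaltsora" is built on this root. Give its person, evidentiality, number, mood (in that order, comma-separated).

Segment: pap-pa-al-tsora.
person: al- → 1st person.
evidentiality: pa- → hearsay.
number: ∅ → plural.
mood: pap- → subjunctive.

1st person, hearsay, plural, subjunctive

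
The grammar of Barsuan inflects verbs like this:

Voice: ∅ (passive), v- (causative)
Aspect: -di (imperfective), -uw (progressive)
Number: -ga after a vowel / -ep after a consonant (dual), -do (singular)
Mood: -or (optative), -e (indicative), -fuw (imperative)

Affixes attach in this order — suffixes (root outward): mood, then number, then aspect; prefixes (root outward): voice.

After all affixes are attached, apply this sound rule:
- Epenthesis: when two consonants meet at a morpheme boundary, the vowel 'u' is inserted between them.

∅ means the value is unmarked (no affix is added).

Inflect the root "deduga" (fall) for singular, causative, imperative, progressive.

vudedugafuwudouw

Attach mood imperative -fuw → dedugafuw.
Attach number singular -do → dedugafuwdo.
Attach aspect progressive -uw → dedugafuwdouw.
Attach voice causative v- → vdedugafuwdouw.
Apply epenthesis: vdedugafuwdouw → vudedugafuwudouw.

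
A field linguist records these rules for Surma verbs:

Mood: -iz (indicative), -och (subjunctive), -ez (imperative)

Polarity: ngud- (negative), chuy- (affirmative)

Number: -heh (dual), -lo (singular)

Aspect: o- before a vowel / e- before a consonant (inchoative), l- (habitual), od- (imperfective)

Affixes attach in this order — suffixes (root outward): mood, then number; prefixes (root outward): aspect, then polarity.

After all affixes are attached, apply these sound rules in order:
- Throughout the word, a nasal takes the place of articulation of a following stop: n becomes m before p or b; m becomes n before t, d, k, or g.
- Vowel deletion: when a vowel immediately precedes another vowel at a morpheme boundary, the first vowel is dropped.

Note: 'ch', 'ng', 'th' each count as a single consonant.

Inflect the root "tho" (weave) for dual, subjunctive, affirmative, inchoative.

Attach aspect inchoative e- (before consonant 'th') → etho.
Attach polarity affirmative chuy- → chuyetho.
Attach mood subjunctive -och → chuyethooch.
Attach number dual -heh → chuyethoochheh.
Nasal assimilation: no change.
Apply vowel deletion: chuyethoochheh → chuyethochheh.

chuyethochheh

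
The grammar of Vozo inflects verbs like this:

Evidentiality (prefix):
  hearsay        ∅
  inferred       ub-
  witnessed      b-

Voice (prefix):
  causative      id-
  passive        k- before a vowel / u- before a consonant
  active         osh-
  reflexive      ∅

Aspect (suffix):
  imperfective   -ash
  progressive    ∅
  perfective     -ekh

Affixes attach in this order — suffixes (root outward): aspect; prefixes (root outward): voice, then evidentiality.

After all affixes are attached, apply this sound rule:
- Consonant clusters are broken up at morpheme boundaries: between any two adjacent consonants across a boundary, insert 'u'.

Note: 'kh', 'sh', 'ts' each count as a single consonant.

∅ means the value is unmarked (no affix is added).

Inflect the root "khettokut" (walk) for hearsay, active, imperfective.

oshukhettokutash

Attach aspect imperfective -ash → khettokutash.
Attach voice active osh- → oshkhettokutash.
evidentiality = hearsay: zero marking, form stays oshkhettokutash.
Apply epenthesis: oshkhettokutash → oshukhettokutash.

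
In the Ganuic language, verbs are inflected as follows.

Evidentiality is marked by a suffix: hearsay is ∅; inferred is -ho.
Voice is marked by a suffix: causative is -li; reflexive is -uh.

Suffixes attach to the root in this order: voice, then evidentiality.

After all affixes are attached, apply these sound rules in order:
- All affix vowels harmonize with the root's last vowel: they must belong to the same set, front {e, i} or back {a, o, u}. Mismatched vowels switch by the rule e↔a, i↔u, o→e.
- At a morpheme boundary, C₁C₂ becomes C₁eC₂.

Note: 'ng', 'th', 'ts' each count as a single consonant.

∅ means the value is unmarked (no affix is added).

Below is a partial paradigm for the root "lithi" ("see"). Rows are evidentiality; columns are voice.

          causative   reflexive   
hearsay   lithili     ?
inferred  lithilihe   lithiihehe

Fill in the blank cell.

lithiih

Attach voice reflexive -uh → lithiuh.
evidentiality = hearsay: zero marking, form stays lithiuh.
Apply vowel harmony: lithiuh → lithiih.
Epenthesis: no change.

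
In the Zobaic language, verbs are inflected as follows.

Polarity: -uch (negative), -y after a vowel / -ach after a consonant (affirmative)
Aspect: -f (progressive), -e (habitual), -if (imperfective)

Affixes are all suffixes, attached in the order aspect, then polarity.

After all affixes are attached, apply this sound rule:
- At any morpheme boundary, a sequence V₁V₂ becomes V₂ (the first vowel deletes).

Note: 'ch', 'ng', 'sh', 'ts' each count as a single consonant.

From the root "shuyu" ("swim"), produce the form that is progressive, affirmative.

shuyufach

Attach aspect progressive -f → shuyuf.
Attach polarity affirmative -ach (after consonant 'f') → shuyufach.
Vowel deletion: no change.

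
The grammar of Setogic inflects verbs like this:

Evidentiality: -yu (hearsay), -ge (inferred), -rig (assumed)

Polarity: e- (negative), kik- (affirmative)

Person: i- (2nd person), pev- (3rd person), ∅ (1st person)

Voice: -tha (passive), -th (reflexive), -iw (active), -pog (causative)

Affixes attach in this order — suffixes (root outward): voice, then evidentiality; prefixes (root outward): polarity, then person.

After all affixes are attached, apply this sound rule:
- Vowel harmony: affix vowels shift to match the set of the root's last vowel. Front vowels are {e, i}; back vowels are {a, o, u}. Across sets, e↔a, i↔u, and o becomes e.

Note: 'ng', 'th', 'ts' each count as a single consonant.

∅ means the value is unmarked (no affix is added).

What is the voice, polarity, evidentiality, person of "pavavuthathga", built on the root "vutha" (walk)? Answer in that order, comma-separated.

Segment: pev-e-vutha-th-ge.
voice: -th → reflexive.
polarity: e- → negative.
evidentiality: -ge → inferred.
person: pev- → 3rd person.

reflexive, negative, inferred, 3rd person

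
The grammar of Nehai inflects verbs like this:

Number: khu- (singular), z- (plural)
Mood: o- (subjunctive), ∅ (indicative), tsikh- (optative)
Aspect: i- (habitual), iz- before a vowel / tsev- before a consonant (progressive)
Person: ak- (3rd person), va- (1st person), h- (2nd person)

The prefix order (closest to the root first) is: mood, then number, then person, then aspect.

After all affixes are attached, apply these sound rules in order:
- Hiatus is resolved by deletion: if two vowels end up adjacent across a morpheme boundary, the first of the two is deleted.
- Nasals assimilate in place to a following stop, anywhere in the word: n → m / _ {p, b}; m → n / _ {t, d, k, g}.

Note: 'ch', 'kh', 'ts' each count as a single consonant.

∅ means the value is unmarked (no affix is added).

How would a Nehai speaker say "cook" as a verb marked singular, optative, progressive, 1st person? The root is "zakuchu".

Attach mood optative tsikh- → tsikhzakuchu.
Attach number singular khu- → khutsikhzakuchu.
Attach person 1st person va- → vakhutsikhzakuchu.
Attach aspect progressive tsev- (before consonant 'v') → tsevvakhutsikhzakuchu.
Vowel deletion: no change.
Nasal assimilation: no change.

tsevvakhutsikhzakuchu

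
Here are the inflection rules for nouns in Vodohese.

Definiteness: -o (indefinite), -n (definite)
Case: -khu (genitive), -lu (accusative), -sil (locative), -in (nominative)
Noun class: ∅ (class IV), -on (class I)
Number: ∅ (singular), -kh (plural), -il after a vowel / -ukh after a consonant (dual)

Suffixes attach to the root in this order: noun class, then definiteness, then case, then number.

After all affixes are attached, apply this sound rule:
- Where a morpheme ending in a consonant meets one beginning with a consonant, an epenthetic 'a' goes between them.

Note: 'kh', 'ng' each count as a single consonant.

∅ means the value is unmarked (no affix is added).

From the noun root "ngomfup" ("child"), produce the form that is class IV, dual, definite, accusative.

ngomfupanaluil

noun class = class IV: zero marking, form stays ngomfup.
Attach definiteness definite -n → ngomfupn.
Attach case accusative -lu → ngomfupnlu.
Attach number dual -il (after vowel 'u') → ngomfupnluil.
Apply epenthesis: ngomfupnluil → ngomfupanaluil.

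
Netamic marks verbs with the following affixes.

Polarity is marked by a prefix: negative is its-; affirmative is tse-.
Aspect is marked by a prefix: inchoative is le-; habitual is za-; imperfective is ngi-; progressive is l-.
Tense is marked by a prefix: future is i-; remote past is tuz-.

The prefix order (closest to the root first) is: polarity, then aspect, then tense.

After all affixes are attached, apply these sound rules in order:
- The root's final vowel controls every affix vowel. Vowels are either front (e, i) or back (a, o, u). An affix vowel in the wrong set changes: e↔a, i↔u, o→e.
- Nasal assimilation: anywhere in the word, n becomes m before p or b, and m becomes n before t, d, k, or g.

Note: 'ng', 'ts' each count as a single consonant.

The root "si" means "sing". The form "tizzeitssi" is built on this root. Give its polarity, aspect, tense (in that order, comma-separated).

Segment: tuz-za-its-si.
polarity: its- → negative.
aspect: za- → habitual.
tense: tuz- → remote past.

negative, habitual, remote past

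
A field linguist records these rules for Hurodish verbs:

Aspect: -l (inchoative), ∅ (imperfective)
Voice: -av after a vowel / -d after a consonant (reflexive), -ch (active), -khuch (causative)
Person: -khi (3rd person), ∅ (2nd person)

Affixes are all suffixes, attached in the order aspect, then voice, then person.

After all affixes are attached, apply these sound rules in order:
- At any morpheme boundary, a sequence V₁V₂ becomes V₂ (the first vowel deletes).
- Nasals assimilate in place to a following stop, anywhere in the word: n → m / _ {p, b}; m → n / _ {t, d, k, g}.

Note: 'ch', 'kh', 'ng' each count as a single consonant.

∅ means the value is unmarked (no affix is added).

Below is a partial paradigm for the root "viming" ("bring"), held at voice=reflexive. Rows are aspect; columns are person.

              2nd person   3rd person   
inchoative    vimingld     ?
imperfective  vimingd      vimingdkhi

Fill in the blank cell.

vimingldkhi

Attach aspect inchoative -l → vimingl.
Attach voice reflexive -d (after consonant 'l') → vimingld.
Attach person 3rd person -khi → vimingldkhi.
Vowel deletion: no change.
Nasal assimilation: no change.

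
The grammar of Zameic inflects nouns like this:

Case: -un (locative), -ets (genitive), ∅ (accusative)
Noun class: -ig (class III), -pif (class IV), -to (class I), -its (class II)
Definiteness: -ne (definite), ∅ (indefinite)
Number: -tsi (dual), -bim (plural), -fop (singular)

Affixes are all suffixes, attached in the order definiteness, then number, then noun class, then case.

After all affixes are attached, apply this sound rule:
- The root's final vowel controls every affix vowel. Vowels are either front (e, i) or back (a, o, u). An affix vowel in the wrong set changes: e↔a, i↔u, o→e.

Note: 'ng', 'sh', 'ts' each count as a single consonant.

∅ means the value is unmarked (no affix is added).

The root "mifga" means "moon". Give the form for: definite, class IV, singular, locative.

mifganafoppufun

Attach definiteness definite -ne → mifgane.
Attach number singular -fop → mifganefop.
Attach noun class class IV -pif → mifganefoppif.
Attach case locative -un → mifganefoppifun.
Apply vowel harmony: mifganefoppifun → mifganafoppufun.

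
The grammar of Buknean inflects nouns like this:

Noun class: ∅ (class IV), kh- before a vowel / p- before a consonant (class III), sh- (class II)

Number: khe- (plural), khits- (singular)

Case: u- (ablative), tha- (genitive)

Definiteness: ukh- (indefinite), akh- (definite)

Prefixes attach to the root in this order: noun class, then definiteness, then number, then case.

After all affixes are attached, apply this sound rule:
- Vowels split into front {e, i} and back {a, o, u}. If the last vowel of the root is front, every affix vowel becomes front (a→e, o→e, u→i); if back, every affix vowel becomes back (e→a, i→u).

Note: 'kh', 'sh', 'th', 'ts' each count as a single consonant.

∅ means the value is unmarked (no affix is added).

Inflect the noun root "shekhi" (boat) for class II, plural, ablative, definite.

ikheekhshshekhi

Attach noun class class II sh- → shshekhi.
Attach definiteness definite akh- → akhshshekhi.
Attach number plural khe- → kheakhshshekhi.
Attach case ablative u- → ukheakhshshekhi.
Apply vowel harmony: ukheakhshshekhi → ikheekhshshekhi.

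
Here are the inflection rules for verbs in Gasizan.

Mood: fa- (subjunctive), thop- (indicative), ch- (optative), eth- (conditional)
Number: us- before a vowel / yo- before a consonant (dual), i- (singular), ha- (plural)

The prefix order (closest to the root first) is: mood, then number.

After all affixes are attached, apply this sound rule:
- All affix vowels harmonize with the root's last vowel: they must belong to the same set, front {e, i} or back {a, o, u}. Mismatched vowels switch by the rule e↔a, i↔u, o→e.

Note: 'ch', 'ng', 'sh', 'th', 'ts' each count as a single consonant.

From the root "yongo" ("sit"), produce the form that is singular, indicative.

Attach mood indicative thop- → thopyongo.
Attach number singular i- → ithopyongo.
Apply vowel harmony: ithopyongo → uthopyongo.

uthopyongo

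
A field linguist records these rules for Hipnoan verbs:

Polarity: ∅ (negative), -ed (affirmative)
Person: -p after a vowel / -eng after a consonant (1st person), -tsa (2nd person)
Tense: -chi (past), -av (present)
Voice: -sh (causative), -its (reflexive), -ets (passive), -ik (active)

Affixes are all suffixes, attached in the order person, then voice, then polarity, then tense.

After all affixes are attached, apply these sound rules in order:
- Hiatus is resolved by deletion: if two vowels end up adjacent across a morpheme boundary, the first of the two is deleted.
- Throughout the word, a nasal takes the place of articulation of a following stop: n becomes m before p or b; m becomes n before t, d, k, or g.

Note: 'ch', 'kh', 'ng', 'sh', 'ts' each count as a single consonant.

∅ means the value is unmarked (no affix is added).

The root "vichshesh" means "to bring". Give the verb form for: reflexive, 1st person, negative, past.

vichsheshengitschi

Attach person 1st person -eng (after consonant 'sh') → vichshesheng.
Attach voice reflexive -its → vichsheshengits.
polarity = negative: zero marking, form stays vichsheshengits.
Attach tense past -chi → vichsheshengitschi.
Vowel deletion: no change.
Nasal assimilation: no change.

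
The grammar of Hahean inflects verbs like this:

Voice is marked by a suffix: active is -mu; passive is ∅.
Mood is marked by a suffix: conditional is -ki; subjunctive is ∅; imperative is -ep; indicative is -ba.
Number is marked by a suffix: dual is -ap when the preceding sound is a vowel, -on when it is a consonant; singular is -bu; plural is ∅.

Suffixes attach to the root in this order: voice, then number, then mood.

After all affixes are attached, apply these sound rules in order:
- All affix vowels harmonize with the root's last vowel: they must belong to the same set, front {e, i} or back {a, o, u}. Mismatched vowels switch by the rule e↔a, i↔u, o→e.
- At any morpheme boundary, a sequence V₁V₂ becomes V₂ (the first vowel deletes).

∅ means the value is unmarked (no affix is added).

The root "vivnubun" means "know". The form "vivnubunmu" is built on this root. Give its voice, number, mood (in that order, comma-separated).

Segment: vivnubun-mu.
voice: -mu → active.
number: ∅ → plural.
mood: ∅ → subjunctive.

active, plural, subjunctive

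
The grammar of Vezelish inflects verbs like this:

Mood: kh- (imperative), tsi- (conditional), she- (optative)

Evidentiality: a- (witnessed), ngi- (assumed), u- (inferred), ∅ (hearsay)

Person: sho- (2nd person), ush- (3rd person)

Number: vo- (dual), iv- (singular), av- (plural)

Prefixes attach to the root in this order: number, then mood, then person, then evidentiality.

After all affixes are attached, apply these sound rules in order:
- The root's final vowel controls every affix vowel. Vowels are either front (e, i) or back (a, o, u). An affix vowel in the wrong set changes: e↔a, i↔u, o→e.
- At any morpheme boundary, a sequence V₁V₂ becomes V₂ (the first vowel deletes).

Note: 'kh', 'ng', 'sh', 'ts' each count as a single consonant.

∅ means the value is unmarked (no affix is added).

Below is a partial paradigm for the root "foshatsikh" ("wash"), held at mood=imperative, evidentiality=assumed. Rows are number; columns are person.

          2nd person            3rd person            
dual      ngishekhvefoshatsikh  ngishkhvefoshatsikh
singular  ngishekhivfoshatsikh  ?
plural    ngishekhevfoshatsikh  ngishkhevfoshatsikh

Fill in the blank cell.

Attach number singular iv- → ivfoshatsikh.
Attach mood imperative kh- → khivfoshatsikh.
Attach person 3rd person ush- → ushkhivfoshatsikh.
Attach evidentiality assumed ngi- → ngiushkhivfoshatsikh.
Apply vowel harmony: ngiushkhivfoshatsikh → ngiishkhivfoshatsikh.
Apply vowel deletion: ngiishkhivfoshatsikh → ngishkhivfoshatsikh.

ngishkhivfoshatsikh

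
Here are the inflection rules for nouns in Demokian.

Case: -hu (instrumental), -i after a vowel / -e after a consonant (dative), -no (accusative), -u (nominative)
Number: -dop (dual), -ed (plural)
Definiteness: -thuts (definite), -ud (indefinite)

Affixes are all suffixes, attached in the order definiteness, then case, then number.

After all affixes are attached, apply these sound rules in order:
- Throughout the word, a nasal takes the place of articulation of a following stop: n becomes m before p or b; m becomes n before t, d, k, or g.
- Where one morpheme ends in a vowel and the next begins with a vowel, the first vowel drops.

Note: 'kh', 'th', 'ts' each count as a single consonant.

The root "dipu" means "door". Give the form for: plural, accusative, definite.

diputhutsned

Attach definiteness definite -thuts → diputhuts.
Attach case accusative -no → diputhutsno.
Attach number plural -ed → diputhutsnoed.
Nasal assimilation: no change.
Apply vowel deletion: diputhutsnoed → diputhutsned.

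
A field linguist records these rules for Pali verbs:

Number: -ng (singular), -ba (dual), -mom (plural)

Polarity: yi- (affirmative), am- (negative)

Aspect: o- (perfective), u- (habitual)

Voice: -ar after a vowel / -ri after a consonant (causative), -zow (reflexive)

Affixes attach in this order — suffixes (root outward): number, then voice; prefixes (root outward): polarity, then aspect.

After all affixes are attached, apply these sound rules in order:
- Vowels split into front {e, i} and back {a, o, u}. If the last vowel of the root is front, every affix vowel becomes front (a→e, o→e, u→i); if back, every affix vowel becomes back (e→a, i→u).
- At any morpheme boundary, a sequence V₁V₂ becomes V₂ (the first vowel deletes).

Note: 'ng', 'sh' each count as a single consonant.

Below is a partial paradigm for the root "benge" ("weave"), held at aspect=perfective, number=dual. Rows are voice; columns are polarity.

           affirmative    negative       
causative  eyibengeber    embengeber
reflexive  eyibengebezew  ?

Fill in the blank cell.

Attach polarity negative am- → ambenge.
Attach aspect perfective o- → oambenge.
Attach number dual -ba → oambengeba.
Attach voice reflexive -zow → oambengebazow.
Apply vowel harmony: oambengebazow → eembengebezew.
Apply vowel deletion: eembengebezew → embengebezew.

embengebezew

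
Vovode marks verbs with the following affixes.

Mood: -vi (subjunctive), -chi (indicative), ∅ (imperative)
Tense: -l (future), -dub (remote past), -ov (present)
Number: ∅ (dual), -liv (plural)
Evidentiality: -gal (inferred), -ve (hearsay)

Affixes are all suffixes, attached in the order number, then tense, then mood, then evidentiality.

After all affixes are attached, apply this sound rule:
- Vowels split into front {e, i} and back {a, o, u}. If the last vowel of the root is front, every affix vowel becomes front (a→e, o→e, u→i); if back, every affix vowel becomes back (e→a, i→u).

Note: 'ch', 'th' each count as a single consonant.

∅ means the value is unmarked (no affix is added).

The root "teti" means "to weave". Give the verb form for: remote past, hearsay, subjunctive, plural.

Attach number plural -liv → tetiliv.
Attach tense remote past -dub → tetilivdub.
Attach mood subjunctive -vi → tetilivdubvi.
Attach evidentiality hearsay -ve → tetilivdubvive.
Apply vowel harmony: tetilivdubvive → tetilivdibvive.

tetilivdibvive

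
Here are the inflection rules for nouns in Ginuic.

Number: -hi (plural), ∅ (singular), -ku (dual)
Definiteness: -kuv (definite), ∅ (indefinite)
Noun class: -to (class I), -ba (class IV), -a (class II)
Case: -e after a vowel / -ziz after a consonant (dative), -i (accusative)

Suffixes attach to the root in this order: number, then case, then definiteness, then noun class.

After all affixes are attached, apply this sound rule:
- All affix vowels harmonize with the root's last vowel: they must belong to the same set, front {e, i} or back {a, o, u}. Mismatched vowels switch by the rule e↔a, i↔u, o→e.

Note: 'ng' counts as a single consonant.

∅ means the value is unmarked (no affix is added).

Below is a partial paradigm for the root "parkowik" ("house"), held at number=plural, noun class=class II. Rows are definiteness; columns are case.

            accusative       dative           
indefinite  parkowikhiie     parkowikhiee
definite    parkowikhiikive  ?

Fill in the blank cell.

Attach number plural -hi → parkowikhi.
Attach case dative -e (after vowel 'i') → parkowikhie.
Attach definiteness definite -kuv → parkowikhiekuv.
Attach noun class class II -a → parkowikhiekuva.
Apply vowel harmony: parkowikhiekuva → parkowikhiekive.

parkowikhiekive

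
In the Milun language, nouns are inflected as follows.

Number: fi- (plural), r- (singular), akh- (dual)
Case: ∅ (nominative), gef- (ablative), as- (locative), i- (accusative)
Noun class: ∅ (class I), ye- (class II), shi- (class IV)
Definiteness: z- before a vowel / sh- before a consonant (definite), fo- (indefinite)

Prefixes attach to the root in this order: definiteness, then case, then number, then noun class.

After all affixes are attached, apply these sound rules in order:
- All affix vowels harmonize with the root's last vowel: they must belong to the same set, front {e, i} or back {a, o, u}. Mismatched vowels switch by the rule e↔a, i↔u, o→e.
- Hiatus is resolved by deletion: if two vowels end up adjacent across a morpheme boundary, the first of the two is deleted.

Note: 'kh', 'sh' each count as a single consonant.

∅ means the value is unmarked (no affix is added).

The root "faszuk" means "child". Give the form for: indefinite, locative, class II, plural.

yafasfofaszuk

Attach definiteness indefinite fo- → fofaszuk.
Attach case locative as- → asfofaszuk.
Attach number plural fi- → fiasfofaszuk.
Attach noun class class II ye- → yefiasfofaszuk.
Apply vowel harmony: yefiasfofaszuk → yafuasfofaszuk.
Apply vowel deletion: yafuasfofaszuk → yafasfofaszuk.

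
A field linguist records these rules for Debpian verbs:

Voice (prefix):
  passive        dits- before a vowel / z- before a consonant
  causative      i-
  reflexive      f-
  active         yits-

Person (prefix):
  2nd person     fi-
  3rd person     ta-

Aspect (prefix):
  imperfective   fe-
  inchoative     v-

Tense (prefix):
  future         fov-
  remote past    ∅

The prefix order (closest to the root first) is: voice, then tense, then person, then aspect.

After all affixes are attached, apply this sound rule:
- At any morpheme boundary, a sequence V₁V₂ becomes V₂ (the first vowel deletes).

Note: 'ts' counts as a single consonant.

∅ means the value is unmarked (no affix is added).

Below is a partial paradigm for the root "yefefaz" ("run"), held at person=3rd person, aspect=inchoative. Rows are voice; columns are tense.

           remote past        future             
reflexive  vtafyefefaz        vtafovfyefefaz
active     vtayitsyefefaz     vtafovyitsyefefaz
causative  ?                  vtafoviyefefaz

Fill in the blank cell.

vtiyefefaz

Attach voice causative i- → iyefefaz.
tense = remote past: zero marking, form stays iyefefaz.
Attach person 3rd person ta- → taiyefefaz.
Attach aspect inchoative v- → vtaiyefefaz.
Apply vowel deletion: vtaiyefefaz → vtiyefefaz.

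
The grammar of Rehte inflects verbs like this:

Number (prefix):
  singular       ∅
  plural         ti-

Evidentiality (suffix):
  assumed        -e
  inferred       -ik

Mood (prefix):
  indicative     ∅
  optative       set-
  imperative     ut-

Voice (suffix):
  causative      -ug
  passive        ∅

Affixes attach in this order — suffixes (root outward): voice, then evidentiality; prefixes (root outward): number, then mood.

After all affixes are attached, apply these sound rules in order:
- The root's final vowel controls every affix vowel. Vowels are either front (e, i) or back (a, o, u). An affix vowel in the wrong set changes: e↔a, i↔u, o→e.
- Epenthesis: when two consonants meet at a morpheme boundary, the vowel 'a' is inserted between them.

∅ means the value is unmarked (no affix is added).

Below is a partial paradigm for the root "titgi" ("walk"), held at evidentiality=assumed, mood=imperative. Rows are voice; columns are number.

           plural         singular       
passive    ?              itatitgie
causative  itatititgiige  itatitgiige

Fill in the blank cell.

Attach number plural ti- → tititgi.
voice = passive: zero marking, form stays tititgi.
Attach evidentiality assumed -e → tititgie.
Attach mood imperative ut- → uttititgie.
Apply vowel harmony: uttititgie → ittititgie.
Apply epenthesis: ittititgie → itatititgie.

itatititgie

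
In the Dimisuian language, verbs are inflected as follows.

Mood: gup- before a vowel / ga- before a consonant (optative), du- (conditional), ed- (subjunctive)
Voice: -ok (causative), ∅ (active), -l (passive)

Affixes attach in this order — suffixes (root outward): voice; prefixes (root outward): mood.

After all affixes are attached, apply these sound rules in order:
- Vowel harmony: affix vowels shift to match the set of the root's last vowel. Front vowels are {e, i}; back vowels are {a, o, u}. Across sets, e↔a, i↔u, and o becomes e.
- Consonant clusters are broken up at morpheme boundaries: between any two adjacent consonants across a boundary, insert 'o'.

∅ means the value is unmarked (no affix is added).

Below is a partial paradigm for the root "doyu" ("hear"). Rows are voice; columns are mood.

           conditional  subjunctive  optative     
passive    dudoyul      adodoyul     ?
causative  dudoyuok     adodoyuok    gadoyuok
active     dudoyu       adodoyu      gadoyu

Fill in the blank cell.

gadoyul

Attach voice passive -l → doyul.
Attach mood optative ga- (before consonant 'd') → gadoyul.
Vowel harmony: no change.
Epenthesis: no change.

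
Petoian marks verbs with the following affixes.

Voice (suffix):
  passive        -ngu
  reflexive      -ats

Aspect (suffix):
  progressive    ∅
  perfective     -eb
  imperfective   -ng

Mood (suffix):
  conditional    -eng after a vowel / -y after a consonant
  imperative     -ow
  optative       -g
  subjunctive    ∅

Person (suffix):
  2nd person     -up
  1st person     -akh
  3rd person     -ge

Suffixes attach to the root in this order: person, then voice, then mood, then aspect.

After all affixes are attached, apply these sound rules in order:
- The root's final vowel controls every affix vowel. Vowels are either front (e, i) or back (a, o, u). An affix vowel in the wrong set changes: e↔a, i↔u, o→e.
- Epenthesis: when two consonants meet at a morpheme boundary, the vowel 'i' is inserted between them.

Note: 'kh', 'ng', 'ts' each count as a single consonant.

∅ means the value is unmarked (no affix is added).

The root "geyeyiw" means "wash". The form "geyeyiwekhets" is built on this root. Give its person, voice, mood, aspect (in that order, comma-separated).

Segment: geyeyiw-akh-ats.
person: -akh → 1st person.
voice: -ats → reflexive.
mood: ∅ → subjunctive.
aspect: ∅ → progressive.

1st person, reflexive, subjunctive, progressive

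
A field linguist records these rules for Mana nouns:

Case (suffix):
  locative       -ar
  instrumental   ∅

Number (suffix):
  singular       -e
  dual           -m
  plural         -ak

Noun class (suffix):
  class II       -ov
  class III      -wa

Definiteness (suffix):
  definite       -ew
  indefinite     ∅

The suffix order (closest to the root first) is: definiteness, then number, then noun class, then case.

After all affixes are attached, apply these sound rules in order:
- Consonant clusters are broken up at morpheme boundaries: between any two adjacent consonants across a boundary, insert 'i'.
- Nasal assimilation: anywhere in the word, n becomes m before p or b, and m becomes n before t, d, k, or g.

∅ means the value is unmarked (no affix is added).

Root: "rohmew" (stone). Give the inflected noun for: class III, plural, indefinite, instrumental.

rohmewakiwa

definiteness = indefinite: zero marking, form stays rohmew.
Attach number plural -ak → rohmewak.
Attach noun class class III -wa → rohmewakwa.
case = instrumental: zero marking, form stays rohmewakwa.
Apply epenthesis: rohmewakwa → rohmewakiwa.
Nasal assimilation: no change.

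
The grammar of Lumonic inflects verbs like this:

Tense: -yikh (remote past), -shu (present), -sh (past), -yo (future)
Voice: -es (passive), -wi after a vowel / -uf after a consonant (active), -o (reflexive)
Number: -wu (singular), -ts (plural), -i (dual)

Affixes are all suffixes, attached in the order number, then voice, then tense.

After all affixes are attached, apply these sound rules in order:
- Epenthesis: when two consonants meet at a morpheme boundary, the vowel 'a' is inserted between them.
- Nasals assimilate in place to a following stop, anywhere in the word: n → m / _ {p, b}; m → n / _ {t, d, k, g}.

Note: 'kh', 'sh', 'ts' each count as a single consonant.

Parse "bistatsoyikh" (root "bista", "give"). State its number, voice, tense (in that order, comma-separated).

Segment: bista-ts-o-yikh.
number: -ts → plural.
voice: -o → reflexive.
tense: -yikh → remote past.

plural, reflexive, remote past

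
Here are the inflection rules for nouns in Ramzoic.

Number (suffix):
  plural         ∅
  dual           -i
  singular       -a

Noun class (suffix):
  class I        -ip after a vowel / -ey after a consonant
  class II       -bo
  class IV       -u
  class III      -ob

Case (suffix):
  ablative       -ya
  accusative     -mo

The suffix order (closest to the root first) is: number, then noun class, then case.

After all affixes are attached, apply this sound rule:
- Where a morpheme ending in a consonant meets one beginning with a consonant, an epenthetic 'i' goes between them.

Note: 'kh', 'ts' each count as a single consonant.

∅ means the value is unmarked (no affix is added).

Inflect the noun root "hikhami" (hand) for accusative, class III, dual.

hikhamiiobimo

Attach number dual -i → hikhamii.
Attach noun class class III -ob → hikhamiiob.
Attach case accusative -mo → hikhamiiobmo.
Apply epenthesis: hikhamiiobmo → hikhamiiobimo.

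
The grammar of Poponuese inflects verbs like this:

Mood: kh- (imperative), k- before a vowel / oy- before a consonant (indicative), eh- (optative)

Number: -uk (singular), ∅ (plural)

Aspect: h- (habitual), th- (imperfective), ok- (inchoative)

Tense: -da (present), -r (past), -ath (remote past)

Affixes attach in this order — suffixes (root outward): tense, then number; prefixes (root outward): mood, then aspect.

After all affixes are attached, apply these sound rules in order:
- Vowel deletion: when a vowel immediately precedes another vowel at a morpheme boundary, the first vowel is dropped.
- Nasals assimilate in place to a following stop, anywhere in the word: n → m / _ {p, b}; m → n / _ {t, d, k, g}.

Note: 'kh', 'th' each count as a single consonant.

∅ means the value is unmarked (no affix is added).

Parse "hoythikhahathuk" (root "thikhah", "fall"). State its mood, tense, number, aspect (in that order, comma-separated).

indicative, remote past, singular, habitual

Segment: h-oy-thikhah-ath-uk.
mood: k/oy- → indicative.
tense: -ath → remote past.
number: -uk → singular.
aspect: h- → habitual.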